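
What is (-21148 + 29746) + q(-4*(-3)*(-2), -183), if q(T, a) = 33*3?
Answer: 8697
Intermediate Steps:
q(T, a) = 99
(-21148 + 29746) + q(-4*(-3)*(-2), -183) = (-21148 + 29746) + 99 = 8598 + 99 = 8697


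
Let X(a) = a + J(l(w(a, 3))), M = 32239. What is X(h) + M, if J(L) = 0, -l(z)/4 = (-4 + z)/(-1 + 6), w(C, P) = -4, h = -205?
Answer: 32034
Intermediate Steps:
l(z) = 16/5 - 4*z/5 (l(z) = -4*(-4 + z)/(-1 + 6) = -4*(-4 + z)/5 = -4*(-4/5 + z/5) = 16/5 - 4*z/5)
X(a) = a (X(a) = a + 0 = a)
X(h) + M = -205 + 32239 = 32034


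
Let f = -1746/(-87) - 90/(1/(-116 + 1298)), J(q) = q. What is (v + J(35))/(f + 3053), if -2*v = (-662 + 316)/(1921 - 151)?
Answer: -1801567/5302744770 ≈ -0.00033974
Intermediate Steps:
v = 173/1770 (v = -(-662 + 316)/(2*(1921 - 151)) = -(-173)/1770 = -1/2*(-173/885) = 173/1770 ≈ 0.097740)
f = -3084438/29 (f = -1746*(-1/87) - 90/(1/1182) = 582/29 - 90/1/1182 = 582/29 - 90*1182 = 582/29 - 106380 = -3084438/29 ≈ -1.0636e+5)
(v + J(35))/(f + 3053) = (173/1770 + 35)/(-3084438/29 + 3053) = 62123/(1770*(-2995901/29)) = (62123/1770)*(-29/2995901) = -1801567/5302744770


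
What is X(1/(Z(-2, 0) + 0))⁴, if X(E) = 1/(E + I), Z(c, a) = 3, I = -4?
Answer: 81/14641 ≈ 0.0055324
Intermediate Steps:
X(E) = 1/(-4 + E) (X(E) = 1/(E - 4) = 1/(-4 + E))
X(1/(Z(-2, 0) + 0))⁴ = (1/(-4 + 1/(3 + 0)))⁴ = (1/(-4 + 1/3))⁴ = (1/(-4 + ⅓))⁴ = (1/(-11/3))⁴ = (-3/11)⁴ = 81/14641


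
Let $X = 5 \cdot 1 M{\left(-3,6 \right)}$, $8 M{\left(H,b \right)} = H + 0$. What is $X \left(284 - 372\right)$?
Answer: $165$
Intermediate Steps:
$M{\left(H,b \right)} = \frac{H}{8}$ ($M{\left(H,b \right)} = \frac{H + 0}{8} = \frac{H}{8}$)
$X = - \frac{15}{8}$ ($X = 5 \cdot 1 \cdot \frac{1}{8} \left(-3\right) = 5 \left(- \frac{3}{8}\right) = - \frac{15}{8} \approx -1.875$)
$X \left(284 - 372\right) = - \frac{15 \left(284 - 372\right)}{8} = \left(- \frac{15}{8}\right) \left(-88\right) = 165$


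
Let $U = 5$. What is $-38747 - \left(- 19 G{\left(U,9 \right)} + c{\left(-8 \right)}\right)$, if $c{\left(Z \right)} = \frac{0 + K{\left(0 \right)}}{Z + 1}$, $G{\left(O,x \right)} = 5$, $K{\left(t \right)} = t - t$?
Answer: $-38652$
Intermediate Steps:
$K{\left(t \right)} = 0$
$c{\left(Z \right)} = 0$ ($c{\left(Z \right)} = \frac{0 + 0}{Z + 1} = \frac{0}{1 + Z} = 0$)
$-38747 - \left(- 19 G{\left(U,9 \right)} + c{\left(-8 \right)}\right) = -38747 - \left(\left(-19\right) 5 + 0\right) = -38747 - \left(-95 + 0\right) = -38747 - -95 = -38747 + 95 = -38652$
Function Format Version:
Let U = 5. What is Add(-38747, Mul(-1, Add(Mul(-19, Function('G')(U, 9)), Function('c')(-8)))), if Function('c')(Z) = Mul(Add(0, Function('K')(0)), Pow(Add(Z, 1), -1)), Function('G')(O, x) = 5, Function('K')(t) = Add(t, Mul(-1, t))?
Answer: -38652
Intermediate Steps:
Function('K')(t) = 0
Function('c')(Z) = 0 (Function('c')(Z) = Mul(Add(0, 0), Pow(Add(Z, 1), -1)) = Mul(0, Pow(Add(1, Z), -1)) = 0)
Add(-38747, Mul(-1, Add(Mul(-19, Function('G')(U, 9)), Function('c')(-8)))) = Add(-38747, Mul(-1, Add(Mul(-19, 5), 0))) = Add(-38747, Mul(-1, Add(-95, 0))) = Add(-38747, Mul(-1, -95)) = Add(-38747, 95) = -38652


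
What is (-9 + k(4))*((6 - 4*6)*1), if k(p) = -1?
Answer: 180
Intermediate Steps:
(-9 + k(4))*((6 - 4*6)*1) = (-9 - 1)*((6 - 4*6)*1) = -10*(6 - 24) = -(-180) = -10*(-18) = 180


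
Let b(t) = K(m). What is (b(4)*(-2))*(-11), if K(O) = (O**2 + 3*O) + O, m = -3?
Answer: -66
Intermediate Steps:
K(O) = O**2 + 4*O
b(t) = -3 (b(t) = -3*(4 - 3) = -3*1 = -3)
(b(4)*(-2))*(-11) = -3*(-2)*(-11) = 6*(-11) = -66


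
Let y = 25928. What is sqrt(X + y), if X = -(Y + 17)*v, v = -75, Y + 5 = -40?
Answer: 2*sqrt(5957) ≈ 154.36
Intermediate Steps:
Y = -45 (Y = -5 - 40 = -45)
X = -2100 (X = -(-45 + 17)*(-75) = -(-28)*(-75) = -1*2100 = -2100)
sqrt(X + y) = sqrt(-2100 + 25928) = sqrt(23828) = 2*sqrt(5957)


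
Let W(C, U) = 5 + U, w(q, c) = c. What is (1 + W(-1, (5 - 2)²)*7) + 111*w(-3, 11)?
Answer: 1320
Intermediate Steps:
(1 + W(-1, (5 - 2)²)*7) + 111*w(-3, 11) = (1 + (5 + (5 - 2)²)*7) + 111*11 = (1 + (5 + 3²)*7) + 1221 = (1 + (5 + 9)*7) + 1221 = (1 + 14*7) + 1221 = (1 + 98) + 1221 = 99 + 1221 = 1320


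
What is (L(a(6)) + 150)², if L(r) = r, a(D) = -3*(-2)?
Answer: 24336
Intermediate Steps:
a(D) = 6
(L(a(6)) + 150)² = (6 + 150)² = 156² = 24336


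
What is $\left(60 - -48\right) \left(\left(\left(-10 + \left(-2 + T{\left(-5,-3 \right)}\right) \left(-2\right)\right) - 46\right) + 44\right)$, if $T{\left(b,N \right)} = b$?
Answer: $216$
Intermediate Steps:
$\left(60 - -48\right) \left(\left(\left(-10 + \left(-2 + T{\left(-5,-3 \right)}\right) \left(-2\right)\right) - 46\right) + 44\right) = \left(60 - -48\right) \left(\left(\left(-10 + \left(-2 - 5\right) \left(-2\right)\right) - 46\right) + 44\right) = \left(60 + 48\right) \left(\left(\left(-10 - -14\right) - 46\right) + 44\right) = 108 \left(\left(\left(-10 + 14\right) - 46\right) + 44\right) = 108 \left(\left(4 - 46\right) + 44\right) = 108 \left(-42 + 44\right) = 108 \cdot 2 = 216$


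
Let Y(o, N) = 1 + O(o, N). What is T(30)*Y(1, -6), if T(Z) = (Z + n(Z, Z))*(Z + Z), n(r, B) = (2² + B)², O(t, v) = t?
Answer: 142320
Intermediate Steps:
n(r, B) = (4 + B)²
T(Z) = 2*Z*(Z + (4 + Z)²) (T(Z) = (Z + (4 + Z)²)*(Z + Z) = (Z + (4 + Z)²)*(2*Z) = 2*Z*(Z + (4 + Z)²))
Y(o, N) = 1 + o
T(30)*Y(1, -6) = (2*30*(30 + (4 + 30)²))*(1 + 1) = (2*30*(30 + 34²))*2 = (2*30*(30 + 1156))*2 = (2*30*1186)*2 = 71160*2 = 142320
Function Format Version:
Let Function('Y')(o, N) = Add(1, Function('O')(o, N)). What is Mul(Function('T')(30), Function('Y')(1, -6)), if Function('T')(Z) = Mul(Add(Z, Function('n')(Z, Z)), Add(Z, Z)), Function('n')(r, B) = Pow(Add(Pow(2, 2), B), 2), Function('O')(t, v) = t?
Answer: 142320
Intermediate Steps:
Function('n')(r, B) = Pow(Add(4, B), 2)
Function('T')(Z) = Mul(2, Z, Add(Z, Pow(Add(4, Z), 2))) (Function('T')(Z) = Mul(Add(Z, Pow(Add(4, Z), 2)), Add(Z, Z)) = Mul(Add(Z, Pow(Add(4, Z), 2)), Mul(2, Z)) = Mul(2, Z, Add(Z, Pow(Add(4, Z), 2))))
Function('Y')(o, N) = Add(1, o)
Mul(Function('T')(30), Function('Y')(1, -6)) = Mul(Mul(2, 30, Add(30, Pow(Add(4, 30), 2))), Add(1, 1)) = Mul(Mul(2, 30, Add(30, Pow(34, 2))), 2) = Mul(Mul(2, 30, Add(30, 1156)), 2) = Mul(Mul(2, 30, 1186), 2) = Mul(71160, 2) = 142320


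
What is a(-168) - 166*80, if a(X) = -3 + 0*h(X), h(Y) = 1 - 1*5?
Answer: -13283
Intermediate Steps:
h(Y) = -4 (h(Y) = 1 - 5 = -4)
a(X) = -3 (a(X) = -3 + 0*(-4) = -3 + 0 = -3)
a(-168) - 166*80 = -3 - 166*80 = -3 - 13280 = -13283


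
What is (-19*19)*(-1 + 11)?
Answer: -3610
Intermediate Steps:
(-19*19)*(-1 + 11) = -361*10 = -3610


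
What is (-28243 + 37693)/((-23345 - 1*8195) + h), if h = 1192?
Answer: -175/562 ≈ -0.31139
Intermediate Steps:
(-28243 + 37693)/((-23345 - 1*8195) + h) = (-28243 + 37693)/((-23345 - 1*8195) + 1192) = 9450/((-23345 - 8195) + 1192) = 9450/(-31540 + 1192) = 9450/(-30348) = 9450*(-1/30348) = -175/562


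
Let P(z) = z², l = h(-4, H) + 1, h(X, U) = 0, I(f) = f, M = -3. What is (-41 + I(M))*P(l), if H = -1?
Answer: -44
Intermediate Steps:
l = 1 (l = 0 + 1 = 1)
(-41 + I(M))*P(l) = (-41 - 3)*1² = -44*1 = -44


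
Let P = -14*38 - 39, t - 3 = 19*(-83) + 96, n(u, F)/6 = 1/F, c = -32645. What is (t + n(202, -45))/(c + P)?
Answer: 5543/124560 ≈ 0.044501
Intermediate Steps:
n(u, F) = 6/F
t = -1478 (t = 3 + (19*(-83) + 96) = 3 + (-1577 + 96) = 3 - 1481 = -1478)
P = -571 (P = -532 - 39 = -571)
(t + n(202, -45))/(c + P) = (-1478 + 6/(-45))/(-32645 - 571) = (-1478 + 6*(-1/45))/(-33216) = (-1478 - 2/15)*(-1/33216) = -22172/15*(-1/33216) = 5543/124560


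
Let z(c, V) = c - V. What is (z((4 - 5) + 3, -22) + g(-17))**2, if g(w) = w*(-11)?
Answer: 44521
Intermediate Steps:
g(w) = -11*w
(z((4 - 5) + 3, -22) + g(-17))**2 = ((((4 - 5) + 3) - 1*(-22)) - 11*(-17))**2 = (((-1 + 3) + 22) + 187)**2 = ((2 + 22) + 187)**2 = (24 + 187)**2 = 211**2 = 44521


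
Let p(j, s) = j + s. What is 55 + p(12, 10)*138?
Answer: 3091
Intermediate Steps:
55 + p(12, 10)*138 = 55 + (12 + 10)*138 = 55 + 22*138 = 55 + 3036 = 3091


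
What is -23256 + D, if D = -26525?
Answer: -49781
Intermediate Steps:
-23256 + D = -23256 - 26525 = -49781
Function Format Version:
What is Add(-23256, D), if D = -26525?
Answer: -49781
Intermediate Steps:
Add(-23256, D) = Add(-23256, -26525) = -49781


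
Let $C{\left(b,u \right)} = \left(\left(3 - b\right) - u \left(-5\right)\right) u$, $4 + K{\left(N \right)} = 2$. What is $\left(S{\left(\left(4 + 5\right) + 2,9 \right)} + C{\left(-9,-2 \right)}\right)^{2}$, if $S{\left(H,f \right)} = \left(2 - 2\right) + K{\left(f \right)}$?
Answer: $36$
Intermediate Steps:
$K{\left(N \right)} = -2$ ($K{\left(N \right)} = -4 + 2 = -2$)
$S{\left(H,f \right)} = -2$ ($S{\left(H,f \right)} = \left(2 - 2\right) - 2 = 0 - 2 = -2$)
$C{\left(b,u \right)} = u \left(3 - b + 5 u\right)$ ($C{\left(b,u \right)} = \left(\left(3 - b\right) - - 5 u\right) u = \left(\left(3 - b\right) + 5 u\right) u = \left(3 - b + 5 u\right) u = u \left(3 - b + 5 u\right)$)
$\left(S{\left(\left(4 + 5\right) + 2,9 \right)} + C{\left(-9,-2 \right)}\right)^{2} = \left(-2 - 2 \left(3 - -9 + 5 \left(-2\right)\right)\right)^{2} = \left(-2 - 2 \left(3 + 9 - 10\right)\right)^{2} = \left(-2 - 4\right)^{2} = \left(-6\right)^{2} = 36$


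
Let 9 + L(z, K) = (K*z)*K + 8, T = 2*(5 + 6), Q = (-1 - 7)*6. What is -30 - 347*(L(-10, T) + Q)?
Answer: 1696453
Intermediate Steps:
Q = -48 (Q = -8*6 = -48)
T = 22 (T = 2*11 = 22)
L(z, K) = -1 + z*K² (L(z, K) = -9 + ((K*z)*K + 8) = -9 + (z*K² + 8) = -9 + (8 + z*K²) = -1 + z*K²)
-30 - 347*(L(-10, T) + Q) = -30 - 347*((-1 - 10*22²) - 48) = -30 - 347*((-1 - 10*484) - 48) = -30 - 347*((-1 - 4840) - 48) = -30 - 347*(-4841 - 48) = -30 - 347*(-4889) = -30 + 1696483 = 1696453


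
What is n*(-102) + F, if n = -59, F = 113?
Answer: 6131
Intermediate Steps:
n*(-102) + F = -59*(-102) + 113 = 6018 + 113 = 6131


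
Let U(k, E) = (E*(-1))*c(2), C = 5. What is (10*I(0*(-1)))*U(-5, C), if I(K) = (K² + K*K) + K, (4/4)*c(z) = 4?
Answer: 0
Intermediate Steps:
c(z) = 4
U(k, E) = -4*E (U(k, E) = (E*(-1))*4 = -E*4 = -4*E)
I(K) = K + 2*K² (I(K) = (K² + K²) + K = 2*K² + K = K + 2*K²)
(10*I(0*(-1)))*U(-5, C) = (10*((0*(-1))*(1 + 2*(0*(-1)))))*(-4*5) = (10*(0*(1 + 2*0)))*(-20) = (10*(0*(1 + 0)))*(-20) = (10*(0*1))*(-20) = (10*0)*(-20) = 0*(-20) = 0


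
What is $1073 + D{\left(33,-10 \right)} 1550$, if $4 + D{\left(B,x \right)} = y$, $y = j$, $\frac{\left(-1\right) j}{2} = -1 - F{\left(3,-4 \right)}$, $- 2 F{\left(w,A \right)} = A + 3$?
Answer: $-477$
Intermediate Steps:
$F{\left(w,A \right)} = - \frac{3}{2} - \frac{A}{2}$ ($F{\left(w,A \right)} = - \frac{A + 3}{2} = - \frac{3 + A}{2} = - \frac{3}{2} - \frac{A}{2}$)
$j = 3$ ($j = - 2 \left(-1 - \left(- \frac{3}{2} - -2\right)\right) = - 2 \left(-1 - \left(- \frac{3}{2} + 2\right)\right) = - 2 \left(-1 - \frac{1}{2}\right) = \left(-2\right) \left(- \frac{3}{2}\right) = 3$)
$y = 3$
$D{\left(B,x \right)} = -1$ ($D{\left(B,x \right)} = -4 + 3 = -1$)
$1073 + D{\left(33,-10 \right)} 1550 = 1073 - 1550 = -477$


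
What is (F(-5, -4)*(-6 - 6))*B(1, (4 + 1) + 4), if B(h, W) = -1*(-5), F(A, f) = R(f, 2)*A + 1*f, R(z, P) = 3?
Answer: 1140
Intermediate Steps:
F(A, f) = f + 3*A (F(A, f) = 3*A + 1*f = 3*A + f = f + 3*A)
B(h, W) = 5
(F(-5, -4)*(-6 - 6))*B(1, (4 + 1) + 4) = ((-4 + 3*(-5))*(-6 - 6))*5 = ((-4 - 15)*(-12))*5 = -19*(-12)*5 = 228*5 = 1140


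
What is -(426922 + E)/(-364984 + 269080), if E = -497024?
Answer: -35051/47952 ≈ -0.73096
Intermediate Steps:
-(426922 + E)/(-364984 + 269080) = -(426922 - 497024)/(-364984 + 269080) = -(-70102)/(-95904) = -(-70102)*(-1)/95904 = -1*35051/47952 = -35051/47952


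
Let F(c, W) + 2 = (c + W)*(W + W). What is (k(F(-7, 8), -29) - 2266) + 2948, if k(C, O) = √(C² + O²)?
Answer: 682 + √1037 ≈ 714.20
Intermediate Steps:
F(c, W) = -2 + 2*W*(W + c) (F(c, W) = -2 + (c + W)*(W + W) = -2 + (W + c)*(2*W) = -2 + 2*W*(W + c))
(k(F(-7, 8), -29) - 2266) + 2948 = (√((-2 + 2*8² + 2*8*(-7))² + (-29)²) - 2266) + 2948 = (√((-2 + 2*64 - 112)² + 841) - 2266) + 2948 = (√((-2 + 128 - 112)² + 841) - 2266) + 2948 = (√(14² + 841) - 2266) + 2948 = (√(196 + 841) - 2266) + 2948 = (√1037 - 2266) + 2948 = (-2266 + √1037) + 2948 = 682 + √1037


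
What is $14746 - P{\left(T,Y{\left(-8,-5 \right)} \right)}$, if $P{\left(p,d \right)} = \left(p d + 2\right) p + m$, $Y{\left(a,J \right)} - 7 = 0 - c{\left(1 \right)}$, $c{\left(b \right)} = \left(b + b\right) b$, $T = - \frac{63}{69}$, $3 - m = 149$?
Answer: $\frac{7876629}{529} \approx 14890.0$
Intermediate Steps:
$m = -146$ ($m = 3 - 149 = -146$)
$T = - \frac{21}{23}$ ($T = \left(-63\right) \frac{1}{69} = - \frac{21}{23} \approx -0.91304$)
$c{\left(b \right)} = 2 b^{2}$ ($c{\left(b \right)} = 2 b b = 2 b^{2}$)
$Y{\left(a,J \right)} = 5$ ($Y{\left(a,J \right)} = 7 + \left(0 - 2 \cdot 1^{2}\right) = 7 + \left(0 - 2 \cdot 1\right) = 7 + \left(0 - 2\right) = 7 - 2 = 5$)
$P{\left(p,d \right)} = -146 + p \left(2 + d p\right)$ ($P{\left(p,d \right)} = \left(p d + 2\right) p - 146 = \left(d p + 2\right) p - 146 = \left(2 + d p\right) p - 146 = p \left(2 + d p\right) - 146 = -146 + p \left(2 + d p\right)$)
$14746 - P{\left(T,Y{\left(-8,-5 \right)} \right)} = 14746 - \left(-146 + 2 \left(- \frac{21}{23}\right) + 5 \left(- \frac{21}{23}\right)^{2}\right) = 14746 - \left(-146 - \frac{42}{23} + 5 \cdot \frac{441}{529}\right) = 14746 - \left(-146 - \frac{42}{23} + \frac{2205}{529}\right) = 14746 - - \frac{75995}{529} = 14746 + \frac{75995}{529} = \frac{7876629}{529}$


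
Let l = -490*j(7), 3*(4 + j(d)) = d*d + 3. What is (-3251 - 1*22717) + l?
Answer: -97504/3 ≈ -32501.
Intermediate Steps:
j(d) = -3 + d²/3 (j(d) = -4 + (d*d + 3)/3 = -4 + (d² + 3)/3 = -4 + (3 + d²)/3 = -4 + (1 + d²/3) = -3 + d²/3)
l = -19600/3 (l = -490*(-3 + (⅓)*7²) = -490*(-3 + (⅓)*49) = -490*(-3 + 49/3) = -490*40/3 = -19600/3 ≈ -6533.3)
(-3251 - 1*22717) + l = (-3251 - 1*22717) - 19600/3 = (-3251 - 22717) - 19600/3 = -25968 - 19600/3 = -97504/3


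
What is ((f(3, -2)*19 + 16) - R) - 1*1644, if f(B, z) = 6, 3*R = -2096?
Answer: -2446/3 ≈ -815.33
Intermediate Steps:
R = -2096/3 (R = (⅓)*(-2096) = -2096/3 ≈ -698.67)
((f(3, -2)*19 + 16) - R) - 1*1644 = ((6*19 + 16) - 1*(-2096/3)) - 1*1644 = ((114 + 16) + 2096/3) - 1644 = (130 + 2096/3) - 1644 = 2486/3 - 1644 = -2446/3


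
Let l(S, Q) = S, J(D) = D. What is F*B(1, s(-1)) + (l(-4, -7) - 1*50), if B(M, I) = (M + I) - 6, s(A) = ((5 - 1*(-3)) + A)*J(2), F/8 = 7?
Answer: 450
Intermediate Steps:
F = 56 (F = 8*7 = 56)
s(A) = 16 + 2*A (s(A) = ((5 - 1*(-3)) + A)*2 = ((5 + 3) + A)*2 = (8 + A)*2 = 16 + 2*A)
B(M, I) = -6 + I + M (B(M, I) = (I + M) - 6 = -6 + I + M)
F*B(1, s(-1)) + (l(-4, -7) - 1*50) = 56*(-6 + (16 + 2*(-1)) + 1) + (-4 - 1*50) = 56*(-6 + (16 - 2) + 1) + (-4 - 50) = 56*(-6 + 14 + 1) - 54 = 56*9 - 54 = 504 - 54 = 450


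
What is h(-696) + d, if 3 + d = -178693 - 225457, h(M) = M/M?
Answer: -404152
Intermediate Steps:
h(M) = 1
d = -404153 (d = -3 + (-178693 - 225457) = -3 - 404150 = -404153)
h(-696) + d = 1 - 404153 = -404152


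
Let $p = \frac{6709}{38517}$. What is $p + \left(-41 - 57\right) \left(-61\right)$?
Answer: $\frac{230261335}{38517} \approx 5978.2$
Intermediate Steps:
$p = \frac{6709}{38517}$ ($p = 6709 \cdot \frac{1}{38517} = \frac{6709}{38517} \approx 0.17418$)
$p + \left(-41 - 57\right) \left(-61\right) = \frac{6709}{38517} + \left(-41 - 57\right) \left(-61\right) = \frac{6709}{38517} - -5978 = \frac{6709}{38517} + 5978 = \frac{230261335}{38517}$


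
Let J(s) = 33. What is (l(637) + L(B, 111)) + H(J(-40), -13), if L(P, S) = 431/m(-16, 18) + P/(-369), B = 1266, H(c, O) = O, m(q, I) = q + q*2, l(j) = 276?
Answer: 164387/656 ≈ 250.59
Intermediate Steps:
m(q, I) = 3*q (m(q, I) = q + 2*q = 3*q)
L(P, S) = -431/48 - P/369 (L(P, S) = 431/((3*(-16))) + P/(-369) = 431/(-48) + P*(-1/369) = 431*(-1/48) - P/369 = -431/48 - P/369)
(l(637) + L(B, 111)) + H(J(-40), -13) = (276 + (-431/48 - 1/369*1266)) - 13 = (276 + (-431/48 - 422/123)) - 13 = (276 - 8141/656) - 13 = 172915/656 - 13 = 164387/656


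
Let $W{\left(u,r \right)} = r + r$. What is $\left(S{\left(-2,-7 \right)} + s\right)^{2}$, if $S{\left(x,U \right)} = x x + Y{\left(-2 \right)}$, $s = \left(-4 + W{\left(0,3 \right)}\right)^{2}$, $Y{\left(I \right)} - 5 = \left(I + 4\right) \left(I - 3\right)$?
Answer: $9$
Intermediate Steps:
$Y{\left(I \right)} = 5 + \left(-3 + I\right) \left(4 + I\right)$ ($Y{\left(I \right)} = 5 + \left(I + 4\right) \left(I - 3\right) = 5 + \left(4 + I\right) \left(-3 + I\right) = 5 + \left(-3 + I\right) \left(4 + I\right)$)
$W{\left(u,r \right)} = 2 r$
$s = 4$ ($s = \left(-4 + 2 \cdot 3\right)^{2} = \left(-4 + 6\right)^{2} = 2^{2} = 4$)
$S{\left(x,U \right)} = -5 + x^{2}$ ($S{\left(x,U \right)} = x x - \left(9 - 4\right) = x^{2} - 5 = -5 + x^{2}$)
$\left(S{\left(-2,-7 \right)} + s\right)^{2} = \left(\left(-5 + \left(-2\right)^{2}\right) + 4\right)^{2} = \left(\left(-5 + 4\right) + 4\right)^{2} = \left(-1 + 4\right)^{2} = 3^{2} = 9$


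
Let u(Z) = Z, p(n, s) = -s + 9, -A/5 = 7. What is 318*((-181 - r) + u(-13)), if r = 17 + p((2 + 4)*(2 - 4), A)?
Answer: -81090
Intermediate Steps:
A = -35 (A = -5*7 = -35)
p(n, s) = 9 - s
r = 61 (r = 17 + (9 - 1*(-35)) = 17 + (9 + 35) = 17 + 44 = 61)
318*((-181 - r) + u(-13)) = 318*((-181 - 1*61) - 13) = 318*((-181 - 61) - 13) = 318*(-242 - 13) = 318*(-255) = -81090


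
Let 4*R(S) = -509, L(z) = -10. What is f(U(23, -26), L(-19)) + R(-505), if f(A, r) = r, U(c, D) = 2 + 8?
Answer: -549/4 ≈ -137.25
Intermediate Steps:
U(c, D) = 10
R(S) = -509/4 (R(S) = (¼)*(-509) = -509/4)
f(U(23, -26), L(-19)) + R(-505) = -10 - 509/4 = -549/4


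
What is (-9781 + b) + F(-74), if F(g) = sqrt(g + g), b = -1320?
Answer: -11101 + 2*I*sqrt(37) ≈ -11101.0 + 12.166*I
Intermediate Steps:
F(g) = sqrt(2)*sqrt(g) (F(g) = sqrt(2*g) = sqrt(2)*sqrt(g))
(-9781 + b) + F(-74) = (-9781 - 1320) + sqrt(2)*sqrt(-74) = -11101 + sqrt(2)*(I*sqrt(74)) = -11101 + 2*I*sqrt(37)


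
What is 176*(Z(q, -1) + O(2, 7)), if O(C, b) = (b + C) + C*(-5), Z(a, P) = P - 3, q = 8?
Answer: -880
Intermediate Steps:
Z(a, P) = -3 + P
O(C, b) = b - 4*C (O(C, b) = (C + b) - 5*C = b - 4*C)
176*(Z(q, -1) + O(2, 7)) = 176*((-3 - 1) + (7 - 4*2)) = 176*(-4 + (7 - 8)) = 176*(-4 - 1) = 176*(-5) = -880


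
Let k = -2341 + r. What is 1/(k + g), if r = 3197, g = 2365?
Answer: 1/3221 ≈ 0.00031046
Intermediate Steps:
k = 856 (k = -2341 + 3197 = 856)
1/(k + g) = 1/(856 + 2365) = 1/3221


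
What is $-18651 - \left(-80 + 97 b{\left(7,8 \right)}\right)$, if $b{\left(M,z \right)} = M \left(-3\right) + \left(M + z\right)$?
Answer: $-17989$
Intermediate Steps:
$b{\left(M,z \right)} = z - 2 M$ ($b{\left(M,z \right)} = - 3 M + \left(M + z\right) = z - 2 M$)
$-18651 - \left(-80 + 97 b{\left(7,8 \right)}\right) = -18651 - \left(-80 + 97 \left(8 - 14\right)\right) = -18651 + \left(\left(-97\right) \left(-6\right) + 80\right) = -18651 + \left(582 + 80\right) = -18651 + 662 = -17989$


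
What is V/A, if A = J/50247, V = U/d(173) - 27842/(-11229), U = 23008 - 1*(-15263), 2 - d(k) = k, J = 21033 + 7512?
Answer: -13875357321/35614645 ≈ -389.60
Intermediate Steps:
J = 28545
d(k) = 2 - k
U = 38271 (U = 23008 + 15263 = 38271)
V = -828429/3743 (V = 38271/(2 - 1*173) - 27842/(-11229) = 38271/(2 - 173) - 27842*(-1/11229) = 38271/(-171) + 27842/11229 = 38271*(-1/171) + 27842/11229 = -12757/57 + 27842/11229 = -828429/3743 ≈ -221.33)
A = 9515/16749 (A = 28545/50247 = 28545*(1/50247) = 9515/16749 ≈ 0.56809)
V/A = -828429/(3743*9515/16749) = -828429/3743*16749/9515 = -13875357321/35614645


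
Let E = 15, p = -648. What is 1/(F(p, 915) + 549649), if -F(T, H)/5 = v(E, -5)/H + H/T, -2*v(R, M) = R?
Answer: 13176/7242268789 ≈ 1.8193e-6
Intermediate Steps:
v(R, M) = -R/2
F(T, H) = 75/(2*H) - 5*H/T (F(T, H) = -5*((-½*15)/H + H/T) = -5*(-15/(2*H) + H/T) = 75/(2*H) - 5*H/T)
1/(F(p, 915) + 549649) = 1/(((75/2)/915 - 5*915/(-648)) + 549649) = 1/(((75/2)*(1/915) - 5*915*(-1/648)) + 549649) = 1/((5/122 + 1525/216) + 549649) = 1/(93565/13176 + 549649) = 1/(7242268789/13176) = 13176/7242268789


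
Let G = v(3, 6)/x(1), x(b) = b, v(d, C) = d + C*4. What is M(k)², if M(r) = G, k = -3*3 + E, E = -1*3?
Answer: 729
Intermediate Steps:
v(d, C) = d + 4*C
E = -3
G = 27 (G = (3 + 4*6)/1 = (3 + 24)*1 = 27*1 = 27)
k = -12 (k = -3*3 - 3 = -9 - 3 = -12)
M(r) = 27
M(k)² = 27² = 729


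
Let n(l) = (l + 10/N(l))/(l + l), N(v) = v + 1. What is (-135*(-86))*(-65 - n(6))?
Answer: -5332860/7 ≈ -7.6184e+5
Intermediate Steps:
N(v) = 1 + v
n(l) = (l + 10/(1 + l))/(2*l) (n(l) = (l + 10/(1 + l))/(l + l) = (l + 10/(1 + l))/((2*l)) = (l + 10/(1 + l))*(1/(2*l)) = (l + 10/(1 + l))/(2*l))
(-135*(-86))*(-65 - n(6)) = (-135*(-86))*(-65 - (10 + 6*(1 + 6))/(2*6*(1 + 6))) = 11610*(-65 - (10 + 6*7)/(2*6*7)) = 11610*(-65 - (10 + 42)/(2*6*7)) = 11610*(-65 - 52/(2*6*7)) = 11610*(-65 - 1*13/21) = 11610*(-65 - 13/21) = 11610*(-1378/21) = -5332860/7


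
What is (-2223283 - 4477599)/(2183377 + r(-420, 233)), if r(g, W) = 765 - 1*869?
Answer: -6700882/2183273 ≈ -3.0692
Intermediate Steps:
r(g, W) = -104 (r(g, W) = 765 - 869 = -104)
(-2223283 - 4477599)/(2183377 + r(-420, 233)) = (-2223283 - 4477599)/(2183377 - 104) = -6700882/2183273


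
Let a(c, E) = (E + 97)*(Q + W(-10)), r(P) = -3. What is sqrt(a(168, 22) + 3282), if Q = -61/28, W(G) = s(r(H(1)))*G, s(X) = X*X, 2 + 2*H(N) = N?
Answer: I*sqrt(30749)/2 ≈ 87.677*I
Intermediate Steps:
H(N) = -1 + N/2
s(X) = X**2
W(G) = 9*G (W(G) = (-3)**2*G = 9*G)
Q = -61/28 (Q = -61*1/28 = -61/28 ≈ -2.1786)
a(c, E) = -250357/28 - 2581*E/28 (a(c, E) = (E + 97)*(-61/28 + 9*(-10)) = (97 + E)*(-61/28 - 90) = (97 + E)*(-2581/28) = -250357/28 - 2581*E/28)
sqrt(a(168, 22) + 3282) = sqrt((-250357/28 - 2581/28*22) + 3282) = sqrt((-250357/28 - 28391/14) + 3282) = sqrt(-43877/4 + 3282) = sqrt(-30749/4) = I*sqrt(30749)/2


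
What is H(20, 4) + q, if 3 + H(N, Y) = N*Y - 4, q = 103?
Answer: 176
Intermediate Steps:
H(N, Y) = -7 + N*Y (H(N, Y) = -3 + (N*Y - 4) = -3 + (-4 + N*Y) = -7 + N*Y)
H(20, 4) + q = (-7 + 20*4) + 103 = (-7 + 80) + 103 = 73 + 103 = 176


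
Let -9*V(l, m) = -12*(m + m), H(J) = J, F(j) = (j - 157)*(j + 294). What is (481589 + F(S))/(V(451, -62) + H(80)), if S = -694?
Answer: -2465967/256 ≈ -9632.7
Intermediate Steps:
F(j) = (-157 + j)*(294 + j)
V(l, m) = 8*m/3 (V(l, m) = -(-4)*(m + m)/3 = -(-4)*2*m/3 = -(-8)*m/3 = 8*m/3)
(481589 + F(S))/(V(451, -62) + H(80)) = (481589 + (-46158 + (-694)² + 137*(-694)))/((8/3)*(-62) + 80) = (481589 + (-46158 + 481636 - 95078))/(-496/3 + 80) = (481589 + 340400)/(-256/3) = 821989*(-3/256) = -2465967/256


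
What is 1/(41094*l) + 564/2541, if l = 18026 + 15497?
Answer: 36998243329/166688893602 ≈ 0.22196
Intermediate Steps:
l = 33523
1/(41094*l) + 564/2541 = 1/(41094*33523) + 564/2541 = (1/41094)*(1/33523) + 564*(1/2541) = 1/1377594162 + 188/847 = 36998243329/166688893602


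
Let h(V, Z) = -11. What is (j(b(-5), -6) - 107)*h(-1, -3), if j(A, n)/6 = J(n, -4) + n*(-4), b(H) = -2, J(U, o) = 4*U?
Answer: 1177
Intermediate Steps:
j(A, n) = 0 (j(A, n) = 6*(4*n + n*(-4)) = 6*(4*n - 4*n) = 6*0 = 0)
(j(b(-5), -6) - 107)*h(-1, -3) = (0 - 107)*(-11) = -107*(-11) = 1177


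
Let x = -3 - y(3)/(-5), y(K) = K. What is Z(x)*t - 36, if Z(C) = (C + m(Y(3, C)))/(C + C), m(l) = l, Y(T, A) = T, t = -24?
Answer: -33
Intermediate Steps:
x = -12/5 (x = -3 - 3/(-5) = -3 - 3*(-1)/5 = -3 - 1*(-⅗) = -3 + ⅗ = -12/5 ≈ -2.4000)
Z(C) = (3 + C)/(2*C) (Z(C) = (C + 3)/(C + C) = (3 + C)/((2*C)) = (3 + C)*(1/(2*C)) = (3 + C)/(2*C))
Z(x)*t - 36 = ((3 - 12/5)/(2*(-12/5)))*(-24) - 36 = ((½)*(-5/12)*(⅗))*(-24) - 36 = -⅛*(-24) - 36 = 3 - 36 = -33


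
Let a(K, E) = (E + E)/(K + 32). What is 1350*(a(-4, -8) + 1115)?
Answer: 10531350/7 ≈ 1.5045e+6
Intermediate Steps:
a(K, E) = 2*E/(32 + K) (a(K, E) = (2*E)/(32 + K) = 2*E/(32 + K))
1350*(a(-4, -8) + 1115) = 1350*(2*(-8)/(32 - 4) + 1115) = 1350*(2*(-8)/28 + 1115) = 1350*(2*(-8)*(1/28) + 1115) = 1350*(-4/7 + 1115) = 1350*(7801/7) = 10531350/7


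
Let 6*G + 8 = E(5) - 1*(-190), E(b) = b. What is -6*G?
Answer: -187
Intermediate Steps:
G = 187/6 (G = -4/3 + (5 - 1*(-190))/6 = -4/3 + (5 + 190)/6 = -4/3 + (1/6)*195 = -4/3 + 65/2 = 187/6 ≈ 31.167)
-6*G = -6*187/6 = -187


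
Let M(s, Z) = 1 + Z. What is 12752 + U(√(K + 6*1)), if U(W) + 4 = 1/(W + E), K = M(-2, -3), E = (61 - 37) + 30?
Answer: 713889/56 ≈ 12748.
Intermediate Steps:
E = 54 (E = 24 + 30 = 54)
K = -2 (K = 1 - 3 = -2)
U(W) = -4 + 1/(54 + W) (U(W) = -4 + 1/(W + 54) = -4 + 1/(54 + W))
12752 + U(√(K + 6*1)) = 12752 + (-215 - 4*√(-2 + 6*1))/(54 + √(-2 + 6*1)) = 12752 + (-215 - 4*√(-2 + 6))/(54 + √(-2 + 6)) = 12752 + (-215 - 4*√4)/(54 + √4) = 12752 + (-215 - 4*2)/(54 + 2) = 12752 + (-215 - 8)/56 = 12752 + (1/56)*(-223) = 12752 - 223/56 = 713889/56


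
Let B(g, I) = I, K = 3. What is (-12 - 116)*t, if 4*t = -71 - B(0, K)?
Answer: 2368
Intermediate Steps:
t = -37/2 (t = (-71 - 1*3)/4 = (-71 - 3)/4 = (¼)*(-74) = -37/2 ≈ -18.500)
(-12 - 116)*t = (-12 - 116)*(-37/2) = -128*(-37/2) = 2368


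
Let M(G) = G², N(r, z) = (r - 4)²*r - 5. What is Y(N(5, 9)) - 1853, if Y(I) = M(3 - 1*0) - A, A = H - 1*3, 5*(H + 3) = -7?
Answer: -9183/5 ≈ -1836.6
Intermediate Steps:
H = -22/5 (H = -3 + (⅕)*(-7) = -3 - 7/5 = -22/5 ≈ -4.4000)
A = -37/5 (A = -22/5 - 1*3 = -22/5 - 3 = -37/5 ≈ -7.4000)
N(r, z) = -5 + r*(-4 + r)² (N(r, z) = (-4 + r)²*r - 5 = r*(-4 + r)² - 5 = -5 + r*(-4 + r)²)
Y(I) = 82/5 (Y(I) = (3 - 1*0)² - 1*(-37/5) = (3 + 0)² + 37/5 = 3² + 37/5 = 9 + 37/5 = 82/5)
Y(N(5, 9)) - 1853 = 82/5 - 1853 = -9183/5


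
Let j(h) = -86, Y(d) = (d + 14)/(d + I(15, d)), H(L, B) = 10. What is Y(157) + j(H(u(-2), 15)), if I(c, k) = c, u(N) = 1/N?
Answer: -14621/172 ≈ -85.006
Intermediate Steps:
Y(d) = (14 + d)/(15 + d) (Y(d) = (d + 14)/(d + 15) = (14 + d)/(15 + d))
Y(157) + j(H(u(-2), 15)) = (14 + 157)/(15 + 157) - 86 = 171/172 - 86 = -14621/172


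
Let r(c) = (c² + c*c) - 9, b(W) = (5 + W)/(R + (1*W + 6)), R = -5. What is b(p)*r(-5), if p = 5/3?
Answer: 205/2 ≈ 102.50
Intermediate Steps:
p = 5/3 (p = 5*(⅓) = 5/3 ≈ 1.6667)
b(W) = (5 + W)/(1 + W) (b(W) = (5 + W)/(-5 + (1*W + 6)) = (5 + W)/(-5 + (W + 6)) = (5 + W)/(-5 + (6 + W)) = (5 + W)/(1 + W))
r(c) = -9 + 2*c² (r(c) = (c² + c²) - 9 = 2*c² - 9 = -9 + 2*c²)
b(p)*r(-5) = ((5 + 5/3)/(1 + 5/3))*(-9 + 2*(-5)²) = ((20/3)/(8/3))*(-9 + 2*25) = ((3/8)*(20/3))*(-9 + 50) = (5/2)*41 = 205/2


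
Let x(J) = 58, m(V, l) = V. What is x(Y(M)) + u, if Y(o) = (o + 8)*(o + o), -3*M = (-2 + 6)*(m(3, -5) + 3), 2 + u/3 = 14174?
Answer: 42574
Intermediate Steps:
u = 42516 (u = -6 + 3*14174 = -6 + 42522 = 42516)
M = -8 (M = -(-2 + 6)*(3 + 3)/3 = -4*6/3 = -1/3*24 = -8)
Y(o) = 2*o*(8 + o) (Y(o) = (8 + o)*(2*o) = 2*o*(8 + o))
x(Y(M)) + u = 58 + 42516 = 42574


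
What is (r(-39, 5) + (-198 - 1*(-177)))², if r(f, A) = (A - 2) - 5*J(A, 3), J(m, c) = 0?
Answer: 324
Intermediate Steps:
r(f, A) = -2 + A (r(f, A) = (A - 2) - 5*0 = (-2 + A) + 0 = -2 + A)
(r(-39, 5) + (-198 - 1*(-177)))² = ((-2 + 5) + (-198 - 1*(-177)))² = (3 + (-198 + 177))² = (3 - 21)² = (-18)² = 324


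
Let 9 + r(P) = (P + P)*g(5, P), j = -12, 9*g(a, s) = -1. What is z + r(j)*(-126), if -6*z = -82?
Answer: 2435/3 ≈ 811.67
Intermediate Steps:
z = 41/3 (z = -⅙*(-82) = 41/3 ≈ 13.667)
g(a, s) = -⅑ (g(a, s) = (⅑)*(-1) = -⅑)
r(P) = -9 - 2*P/9 (r(P) = -9 + (P + P)*(-⅑) = -9 + (2*P)*(-⅑) = -9 - 2*P/9)
z + r(j)*(-126) = 41/3 + (-9 - 2/9*(-12))*(-126) = 41/3 + (-9 + 8/3)*(-126) = 41/3 - 19/3*(-126) = 41/3 + 798 = 2435/3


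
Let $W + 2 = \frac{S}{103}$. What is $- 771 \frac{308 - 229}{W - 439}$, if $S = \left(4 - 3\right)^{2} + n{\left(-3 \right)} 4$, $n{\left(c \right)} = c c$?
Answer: $\frac{6273627}{45386} \approx 138.23$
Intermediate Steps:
$n{\left(c \right)} = c^{2}$
$S = 37$ ($S = \left(4 - 3\right)^{2} + \left(-3\right)^{2} \cdot 4 = 1^{2} + 9 \cdot 4 = 1 + 36 = 37$)
$W = - \frac{169}{103}$ ($W = -2 + \frac{37}{103} = - \frac{169}{103} \approx -1.6408$)
$- 771 \frac{308 - 229}{W - 439} = - 771 \frac{308 - 229}{- \frac{169}{103} - 439} = - 771 \frac{79}{- \frac{45386}{103}} = - 771 \cdot 79 \left(- \frac{103}{45386}\right) = \left(-771\right) \left(- \frac{8137}{45386}\right) = \frac{6273627}{45386}$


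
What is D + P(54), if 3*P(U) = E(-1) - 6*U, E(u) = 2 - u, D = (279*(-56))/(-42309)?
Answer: -501271/4701 ≈ -106.63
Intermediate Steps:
D = 1736/4701 (D = -15624*(-1/42309) = 1736/4701 ≈ 0.36928)
P(U) = 1 - 2*U (P(U) = ((2 - 1*(-1)) - 6*U)/3 = ((2 + 1) - 6*U)/3 = (3 - 6*U)/3 = 1 - 2*U)
D + P(54) = 1736/4701 + (1 - 2*54) = 1736/4701 + (1 - 108) = 1736/4701 - 107 = -501271/4701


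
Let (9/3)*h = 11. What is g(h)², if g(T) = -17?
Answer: 289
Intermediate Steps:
h = 11/3 (h = (⅓)*11 = 11/3 ≈ 3.6667)
g(h)² = (-17)² = 289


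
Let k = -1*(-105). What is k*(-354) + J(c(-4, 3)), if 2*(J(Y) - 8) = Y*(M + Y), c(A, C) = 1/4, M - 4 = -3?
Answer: -1189179/32 ≈ -37162.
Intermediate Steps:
M = 1 (M = 4 - 3 = 1)
c(A, C) = ¼
J(Y) = 8 + Y*(1 + Y)/2 (J(Y) = 8 + (Y*(1 + Y))/2 = 8 + Y*(1 + Y)/2)
k = 105
k*(-354) + J(c(-4, 3)) = 105*(-354) + (8 + (½)*(¼) + (¼)²/2) = -37170 + (8 + ⅛ + (½)*(1/16)) = -37170 + (8 + ⅛ + 1/32) = -37170 + 261/32 = -1189179/32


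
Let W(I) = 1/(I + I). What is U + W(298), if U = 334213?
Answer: 199190949/596 ≈ 3.3421e+5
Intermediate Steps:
W(I) = 1/(2*I)
U + W(298) = 334213 + (½)/298 = 334213 + (½)*(1/298) = 334213 + 1/596 = 199190949/596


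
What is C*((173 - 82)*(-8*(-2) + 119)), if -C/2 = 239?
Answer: -5872230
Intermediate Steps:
C = -478 (C = -2*239 = -478)
C*((173 - 82)*(-8*(-2) + 119)) = -478*(173 - 82)*(-8*(-2) + 119) = -43498*(16 + 119) = -43498*135 = -478*12285 = -5872230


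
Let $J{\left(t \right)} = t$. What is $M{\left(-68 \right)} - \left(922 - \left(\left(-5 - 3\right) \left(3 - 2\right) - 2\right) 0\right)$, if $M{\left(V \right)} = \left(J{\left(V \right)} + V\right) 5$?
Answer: $-1602$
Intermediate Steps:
$M{\left(V \right)} = 10 V$ ($M{\left(V \right)} = \left(V + V\right) 5 = 2 V 5 = 10 V$)
$M{\left(-68 \right)} - \left(922 - \left(\left(-5 - 3\right) \left(3 - 2\right) - 2\right) 0\right) = 10 \left(-68\right) - \left(922 - \left(\left(-5 - 3\right) \left(3 - 2\right) - 2\right) 0\right) = -680 - \left(922 - \left(\left(-8\right) 1 - 2\right) 0\right) = -680 - \left(922 - \left(-8 - 2\right) 0\right) = -680 + \left(-941 + \left(\left(-10\right) 0 + 19\right)\right) = -680 + \left(-941 + \left(0 + 19\right)\right) = -680 + \left(-941 + 19\right) = -680 - 922 = -1602$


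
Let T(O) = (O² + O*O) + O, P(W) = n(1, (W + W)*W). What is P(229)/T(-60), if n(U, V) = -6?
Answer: -1/1190 ≈ -0.00084034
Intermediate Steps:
P(W) = -6
T(O) = O + 2*O² (T(O) = (O² + O²) + O = 2*O² + O = O + 2*O²)
P(229)/T(-60) = -6*(-1/(60*(1 + 2*(-60)))) = -6*(-1/(60*(1 - 120))) = -6/((-60*(-119))) = -6/7140 = -6*1/7140 = -1/1190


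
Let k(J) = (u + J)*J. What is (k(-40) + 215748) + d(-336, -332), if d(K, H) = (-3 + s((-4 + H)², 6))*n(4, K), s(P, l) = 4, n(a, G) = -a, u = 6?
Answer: 217104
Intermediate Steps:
d(K, H) = -4 (d(K, H) = (-3 + 4)*(-1*4) = 1*(-4) = -4)
k(J) = J*(6 + J) (k(J) = (6 + J)*J = J*(6 + J))
(k(-40) + 215748) + d(-336, -332) = (-40*(6 - 40) + 215748) - 4 = (-40*(-34) + 215748) - 4 = (1360 + 215748) - 4 = 217108 - 4 = 217104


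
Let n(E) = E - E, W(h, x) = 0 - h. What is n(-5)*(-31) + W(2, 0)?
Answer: -2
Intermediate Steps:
W(h, x) = -h
n(E) = 0
n(-5)*(-31) + W(2, 0) = 0*(-31) - 1*2 = 0 - 2 = -2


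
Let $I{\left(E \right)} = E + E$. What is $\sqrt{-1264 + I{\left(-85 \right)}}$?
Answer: $i \sqrt{1434} \approx 37.868 i$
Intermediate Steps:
$I{\left(E \right)} = 2 E$
$\sqrt{-1264 + I{\left(-85 \right)}} = \sqrt{-1264 + 2 \left(-85\right)} = \sqrt{-1264 - 170} = \sqrt{-1434} = i \sqrt{1434}$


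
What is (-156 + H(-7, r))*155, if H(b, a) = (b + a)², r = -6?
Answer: 2015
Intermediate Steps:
H(b, a) = (a + b)²
(-156 + H(-7, r))*155 = (-156 + (-6 - 7)²)*155 = (-156 + (-13)²)*155 = (-156 + 169)*155 = 13*155 = 2015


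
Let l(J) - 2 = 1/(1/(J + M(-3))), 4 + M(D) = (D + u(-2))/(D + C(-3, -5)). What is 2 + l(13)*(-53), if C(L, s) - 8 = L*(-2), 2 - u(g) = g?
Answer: -6444/11 ≈ -585.82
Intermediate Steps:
u(g) = 2 - g
C(L, s) = 8 - 2*L (C(L, s) = 8 + L*(-2) = 8 - 2*L)
M(D) = -4 + (4 + D)/(14 + D) (M(D) = -4 + (D + (2 - 1*(-2)))/(D + (8 - 2*(-3))) = -4 + (D + (2 + 2))/(D + (8 + 6)) = -4 + (D + 4)/(D + 14) = -4 + (4 + D)/(14 + D))
l(J) = -21/11 + J (l(J) = 2 + 1/(1/(J + (-52 - 3*(-3))/(14 - 3))) = 2 + 1/(1/(J + (-52 + 9)/11)) = 2 + 1/(1/(J + (1/11)*(-43))) = 2 + 1/(1/(J - 43/11)) = 2 + 1/(1/(-43/11 + J)) = 2 + (-43/11 + J) = -21/11 + J)
2 + l(13)*(-53) = 2 + (-21/11 + 13)*(-53) = 2 + (122/11)*(-53) = 2 - 6466/11 = -6444/11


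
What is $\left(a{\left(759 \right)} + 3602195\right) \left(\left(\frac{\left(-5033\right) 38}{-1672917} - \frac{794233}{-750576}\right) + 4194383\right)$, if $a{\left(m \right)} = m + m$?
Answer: $\frac{2108846459568763636570357}{139516816688} \approx 1.5115 \cdot 10^{13}$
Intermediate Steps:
$a{\left(m \right)} = 2 m$
$\left(a{\left(759 \right)} + 3602195\right) \left(\left(\frac{\left(-5033\right) 38}{-1672917} - \frac{794233}{-750576}\right) + 4194383\right) = \left(2 \cdot 759 + 3602195\right) \left(\left(\frac{\left(-5033\right) 38}{-1672917} - \frac{794233}{-750576}\right) + 4194383\right) = \left(1518 + 3602195\right) \left(\left(\left(-191254\right) \left(- \frac{1}{1672917}\right) - - \frac{794233}{750576}\right) + 4194383\right) = 3603713 \left(\left(\frac{191254}{1672917} + \frac{794233}{750576}\right) + 4194383\right) = 3603713 \left(\frac{163581838885}{139516816688} + 4194383\right) = 3603713 \cdot \frac{585187127712102389}{139516816688} = \frac{2108846459568763636570357}{139516816688}$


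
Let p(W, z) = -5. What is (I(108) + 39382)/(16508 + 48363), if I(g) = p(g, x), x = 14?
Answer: 39377/64871 ≈ 0.60700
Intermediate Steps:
I(g) = -5
(I(108) + 39382)/(16508 + 48363) = (-5 + 39382)/(16508 + 48363) = 39377/64871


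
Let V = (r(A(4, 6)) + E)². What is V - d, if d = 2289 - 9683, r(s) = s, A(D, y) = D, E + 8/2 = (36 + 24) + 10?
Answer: 12294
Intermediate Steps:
E = 66 (E = -4 + ((36 + 24) + 10) = -4 + (60 + 10) = -4 + 70 = 66)
V = 4900 (V = (4 + 66)² = 70² = 4900)
d = -7394
V - d = 4900 - 1*(-7394) = 4900 + 7394 = 12294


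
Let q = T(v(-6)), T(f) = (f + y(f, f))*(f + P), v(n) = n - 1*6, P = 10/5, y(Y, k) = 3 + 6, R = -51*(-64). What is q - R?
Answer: -3234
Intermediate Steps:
R = 3264
y(Y, k) = 9
P = 2 (P = 10*(⅕) = 2)
v(n) = -6 + n (v(n) = n - 6 = -6 + n)
T(f) = (2 + f)*(9 + f) (T(f) = (f + 9)*(f + 2) = (9 + f)*(2 + f) = (2 + f)*(9 + f))
q = 30 (q = 18 + (-6 - 6)² + 11*(-6 - 6) = 18 + (-12)² + 11*(-12) = 18 + 144 - 132 = 30)
q - R = 30 - 1*3264 = 30 - 3264 = -3234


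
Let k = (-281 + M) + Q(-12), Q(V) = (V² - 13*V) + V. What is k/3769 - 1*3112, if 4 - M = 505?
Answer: -11729622/3769 ≈ -3112.1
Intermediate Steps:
M = -501 (M = 4 - 1*505 = 4 - 505 = -501)
Q(V) = V² - 12*V
k = -494 (k = (-281 - 501) - 12*(-12 - 12) = -782 - 12*(-24) = -782 + 288 = -494)
k/3769 - 1*3112 = -494/3769 - 1*3112 = -494*1/3769 - 3112 = -494/3769 - 3112 = -11729622/3769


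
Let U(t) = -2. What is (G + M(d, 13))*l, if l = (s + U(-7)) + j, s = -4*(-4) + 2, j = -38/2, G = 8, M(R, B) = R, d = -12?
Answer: 12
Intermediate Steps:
j = -19 (j = -38*½ = -19)
s = 18 (s = 16 + 2 = 18)
l = -3 (l = (18 - 2) - 19 = 16 - 19 = -3)
(G + M(d, 13))*l = (8 - 12)*(-3) = -4*(-3) = 12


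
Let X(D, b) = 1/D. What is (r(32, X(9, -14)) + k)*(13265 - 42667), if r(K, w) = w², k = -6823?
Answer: 16249368124/81 ≈ 2.0061e+8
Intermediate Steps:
(r(32, X(9, -14)) + k)*(13265 - 42667) = ((1/9)² - 6823)*(13265 - 42667) = ((⅑)² - 6823)*(-29402) = (1/81 - 6823)*(-29402) = -552662/81*(-29402) = 16249368124/81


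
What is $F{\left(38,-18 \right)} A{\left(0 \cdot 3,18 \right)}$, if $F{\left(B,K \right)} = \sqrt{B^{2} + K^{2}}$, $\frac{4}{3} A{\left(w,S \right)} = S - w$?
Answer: $27 \sqrt{442} \approx 567.64$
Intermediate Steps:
$A{\left(w,S \right)} = - \frac{3 w}{4} + \frac{3 S}{4}$ ($A{\left(w,S \right)} = \frac{3 \left(S - w\right)}{4} = - \frac{3 w}{4} + \frac{3 S}{4}$)
$F{\left(38,-18 \right)} A{\left(0 \cdot 3,18 \right)} = \sqrt{38^{2} + \left(-18\right)^{2}} \left(- \frac{3 \cdot 0 \cdot 3}{4} + \frac{3}{4} \cdot 18\right) = \sqrt{1444 + 324} \left(\left(- \frac{3}{4}\right) 0 + \frac{27}{2}\right) = \sqrt{1768} \left(0 + \frac{27}{2}\right) = 2 \sqrt{442} \cdot \frac{27}{2} = 27 \sqrt{442}$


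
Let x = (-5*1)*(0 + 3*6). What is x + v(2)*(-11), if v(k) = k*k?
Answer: -134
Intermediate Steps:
x = -90 (x = -5*(0 + 18) = -5*18 = -90)
v(k) = k²
x + v(2)*(-11) = -90 + 2²*(-11) = -90 + 4*(-11) = -90 - 44 = -134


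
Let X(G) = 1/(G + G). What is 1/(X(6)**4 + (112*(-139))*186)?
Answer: -20736/60044156927 ≈ -3.4535e-7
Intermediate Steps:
X(G) = 1/(2*G)
1/(X(6)**4 + (112*(-139))*186) = 1/(((1/2)/6)**4 + (112*(-139))*186) = 1/(((1/2)*(1/6))**4 - 15568*186) = 1/((1/12)**4 - 2895648) = 1/(1/20736 - 2895648) = 1/(-60044156927/20736) = -20736/60044156927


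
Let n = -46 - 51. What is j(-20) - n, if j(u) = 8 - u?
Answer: 125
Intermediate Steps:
n = -97
j(-20) - n = (8 - 1*(-20)) - 1*(-97) = (8 + 20) + 97 = 28 + 97 = 125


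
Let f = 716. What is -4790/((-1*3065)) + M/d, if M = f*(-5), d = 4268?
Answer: 473551/654071 ≈ 0.72401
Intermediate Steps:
M = -3580 (M = 716*(-5) = -3580)
-4790/((-1*3065)) + M/d = -4790/((-1*3065)) - 3580/4268 = -4790/(-3065) - 3580*1/4268 = -4790*(-1/3065) - 895/1067 = 958/613 - 895/1067 = 473551/654071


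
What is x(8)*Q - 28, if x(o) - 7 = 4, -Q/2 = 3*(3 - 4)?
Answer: 38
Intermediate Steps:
Q = 6 (Q = -6*(3 - 4) = -6*(-1) = -2*(-3) = 6)
x(o) = 11 (x(o) = 7 + 4 = 11)
x(8)*Q - 28 = 11*6 - 28 = 66 - 28 = 38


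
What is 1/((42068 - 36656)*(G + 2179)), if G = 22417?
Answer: 1/133113552 ≈ 7.5124e-9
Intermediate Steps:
1/((42068 - 36656)*(G + 2179)) = 1/((42068 - 36656)*(22417 + 2179)) = 1/(5412*24596) = 1/133113552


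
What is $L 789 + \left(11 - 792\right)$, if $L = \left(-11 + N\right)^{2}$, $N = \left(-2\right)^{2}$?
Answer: $37880$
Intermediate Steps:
$N = 4$
$L = 49$ ($L = \left(-11 + 4\right)^{2} = \left(-7\right)^{2} = 49$)
$L 789 + \left(11 - 792\right) = 49 \cdot 789 + \left(11 - 792\right) = 38661 - 781 = 37880$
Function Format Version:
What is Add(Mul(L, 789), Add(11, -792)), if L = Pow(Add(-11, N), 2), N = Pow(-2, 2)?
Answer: 37880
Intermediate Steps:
N = 4
L = 49 (L = Pow(Add(-11, 4), 2) = Pow(-7, 2) = 49)
Add(Mul(L, 789), Add(11, -792)) = Add(Mul(49, 789), Add(11, -792)) = Add(38661, -781) = 37880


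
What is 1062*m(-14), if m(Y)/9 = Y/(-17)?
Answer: 133812/17 ≈ 7871.3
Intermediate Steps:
m(Y) = -9*Y/17 (m(Y) = 9*(Y/(-17)) = 9*(Y*(-1/17)) = 9*(-Y/17) = -9*Y/17)
1062*m(-14) = 1062*(-9/17*(-14)) = 1062*(126/17) = 133812/17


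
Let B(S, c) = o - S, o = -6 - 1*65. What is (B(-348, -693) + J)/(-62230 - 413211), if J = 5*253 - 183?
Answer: -1359/475441 ≈ -0.0028584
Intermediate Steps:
o = -71 (o = -6 - 65 = -71)
J = 1082 (J = 1265 - 183 = 1082)
B(S, c) = -71 - S
(B(-348, -693) + J)/(-62230 - 413211) = ((-71 - 1*(-348)) + 1082)/(-62230 - 413211) = ((-71 + 348) + 1082)/(-475441) = (277 + 1082)*(-1/475441) = 1359*(-1/475441) = -1359/475441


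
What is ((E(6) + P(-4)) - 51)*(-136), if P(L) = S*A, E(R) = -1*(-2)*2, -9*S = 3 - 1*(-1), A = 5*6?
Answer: 24616/3 ≈ 8205.3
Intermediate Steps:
A = 30
S = -4/9 (S = -(3 - 1*(-1))/9 = -(3 + 1)/9 = -1/9*4 = -4/9 ≈ -0.44444)
E(R) = 4 (E(R) = 2*2 = 4)
P(L) = -40/3 (P(L) = -4/9*30 = -40/3)
((E(6) + P(-4)) - 51)*(-136) = ((4 - 40/3) - 51)*(-136) = (-28/3 - 51)*(-136) = -181/3*(-136) = 24616/3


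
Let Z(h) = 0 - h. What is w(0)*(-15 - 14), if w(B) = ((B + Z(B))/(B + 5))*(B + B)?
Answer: 0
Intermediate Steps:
Z(h) = -h
w(B) = 0 (w(B) = ((B - B)/(B + 5))*(B + B) = (0/(5 + B))*(2*B) = 0*(2*B) = 0)
w(0)*(-15 - 14) = 0*(-15 - 14) = 0*(-29) = 0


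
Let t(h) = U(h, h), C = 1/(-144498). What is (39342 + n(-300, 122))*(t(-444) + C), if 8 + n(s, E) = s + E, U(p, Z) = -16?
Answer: -15087909694/24083 ≈ -6.2650e+5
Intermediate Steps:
n(s, E) = -8 + E + s (n(s, E) = -8 + (s + E) = -8 + (E + s) = -8 + E + s)
C = -1/144498 ≈ -6.9205e-6
t(h) = -16
(39342 + n(-300, 122))*(t(-444) + C) = (39342 + (-8 + 122 - 300))*(-16 - 1/144498) = (39342 - 186)*(-2311969/144498) = 39156*(-2311969/144498) = -15087909694/24083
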